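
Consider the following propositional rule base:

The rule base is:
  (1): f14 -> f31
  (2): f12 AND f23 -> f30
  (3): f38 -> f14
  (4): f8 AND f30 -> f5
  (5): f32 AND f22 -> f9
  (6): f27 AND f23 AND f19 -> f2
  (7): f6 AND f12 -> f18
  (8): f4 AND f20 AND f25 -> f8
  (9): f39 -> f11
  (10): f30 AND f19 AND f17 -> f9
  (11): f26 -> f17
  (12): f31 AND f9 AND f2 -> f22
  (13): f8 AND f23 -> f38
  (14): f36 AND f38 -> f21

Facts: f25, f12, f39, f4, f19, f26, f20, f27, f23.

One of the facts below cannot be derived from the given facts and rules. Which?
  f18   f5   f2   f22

Round 1: (2) [f12 AND f23 -> f30]; (6) [f27 AND f23 AND f19 -> f2]; (8) [f4 AND f20 AND f25 -> f8]; (9) [f39 -> f11]; (11) [f26 -> f17]. New: f30, f2, f8, f11, f17.
Round 2: (4) [f8 AND f30 -> f5]; (10) [f30 AND f19 AND f17 -> f9]; (13) [f8 AND f23 -> f38]. New: f5, f9, f38.
Round 3: (3) [f38 -> f14]. New: f14.
Round 4: (1) [f14 -> f31]. New: f31.
Round 5: (12) [f31 AND f9 AND f2 -> f22]. New: f22.
Derived: f2 (round 1), f22 (round 5), f5 (round 2). f18 never appears in any round.

f18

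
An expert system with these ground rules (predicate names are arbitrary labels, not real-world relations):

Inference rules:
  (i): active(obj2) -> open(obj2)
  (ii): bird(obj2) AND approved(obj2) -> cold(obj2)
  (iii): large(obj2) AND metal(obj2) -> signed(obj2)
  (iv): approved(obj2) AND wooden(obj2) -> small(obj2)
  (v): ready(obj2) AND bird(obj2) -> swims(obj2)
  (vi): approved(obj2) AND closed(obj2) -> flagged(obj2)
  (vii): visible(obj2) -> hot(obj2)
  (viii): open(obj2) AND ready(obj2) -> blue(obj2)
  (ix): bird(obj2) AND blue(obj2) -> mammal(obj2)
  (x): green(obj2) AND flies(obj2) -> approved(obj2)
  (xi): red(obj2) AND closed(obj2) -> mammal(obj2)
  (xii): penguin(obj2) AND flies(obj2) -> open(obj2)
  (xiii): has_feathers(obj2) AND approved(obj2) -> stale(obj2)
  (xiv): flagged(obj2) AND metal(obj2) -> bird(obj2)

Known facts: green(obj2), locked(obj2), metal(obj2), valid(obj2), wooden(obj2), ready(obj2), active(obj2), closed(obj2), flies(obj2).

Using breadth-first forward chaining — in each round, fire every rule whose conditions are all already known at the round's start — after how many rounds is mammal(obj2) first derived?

4

Round 1 fires (i), (x), giving open(obj2), approved(obj2).
Round 2 fires (iv), (vi), (viii), giving small(obj2), flagged(obj2), blue(obj2).
Round 3 fires (xiv), giving bird(obj2).
Round 4 fires (ii), (v), (ix), giving cold(obj2), swims(obj2), mammal(obj2).
mammal(obj2) first appears in round 4.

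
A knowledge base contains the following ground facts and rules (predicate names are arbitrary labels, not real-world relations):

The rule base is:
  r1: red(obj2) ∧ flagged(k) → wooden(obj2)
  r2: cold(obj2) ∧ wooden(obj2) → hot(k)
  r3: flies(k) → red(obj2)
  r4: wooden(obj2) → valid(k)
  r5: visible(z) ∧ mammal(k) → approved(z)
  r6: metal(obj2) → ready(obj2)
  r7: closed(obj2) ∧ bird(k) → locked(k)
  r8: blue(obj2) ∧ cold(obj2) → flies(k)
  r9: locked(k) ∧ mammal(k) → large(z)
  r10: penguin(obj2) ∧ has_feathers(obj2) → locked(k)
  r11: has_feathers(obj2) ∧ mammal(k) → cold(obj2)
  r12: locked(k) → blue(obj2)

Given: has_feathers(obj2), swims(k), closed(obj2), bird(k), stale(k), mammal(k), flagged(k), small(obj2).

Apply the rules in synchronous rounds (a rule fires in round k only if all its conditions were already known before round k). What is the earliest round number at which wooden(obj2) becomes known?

Round 1 fires r7, r11, giving locked(k), cold(obj2).
Round 2 fires r9, r12, giving large(z), blue(obj2).
Round 3 fires r8, giving flies(k).
Round 4 fires r3, giving red(obj2).
Round 5 fires r1, giving wooden(obj2).
wooden(obj2) first appears in round 5.

5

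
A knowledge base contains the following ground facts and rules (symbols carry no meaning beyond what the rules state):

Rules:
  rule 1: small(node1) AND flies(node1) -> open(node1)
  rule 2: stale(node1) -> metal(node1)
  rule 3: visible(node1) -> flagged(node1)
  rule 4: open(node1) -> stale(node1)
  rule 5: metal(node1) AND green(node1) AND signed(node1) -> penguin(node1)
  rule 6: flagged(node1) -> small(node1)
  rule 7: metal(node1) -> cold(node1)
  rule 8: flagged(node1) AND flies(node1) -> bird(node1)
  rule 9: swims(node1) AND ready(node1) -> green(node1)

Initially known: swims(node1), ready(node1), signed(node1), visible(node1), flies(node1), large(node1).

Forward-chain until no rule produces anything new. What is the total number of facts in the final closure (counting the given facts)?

Round 1 — rule 3, rule 9, derive flagged(node1), green(node1).
Round 2 — rule 6, rule 8, derive small(node1), bird(node1).
Round 3 — rule 1, derive open(node1).
Round 4 — rule 4, derive stale(node1).
Round 5 — rule 2, derive metal(node1).
Round 6 — rule 5, rule 7, derive penguin(node1), cold(node1).
Closure: {bird(node1), cold(node1), flagged(node1), flies(node1), green(node1), large(node1), metal(node1), open(node1), penguin(node1), ready(node1), signed(node1), small(node1), stale(node1), swims(node1), visible(node1)} — 15 facts.

15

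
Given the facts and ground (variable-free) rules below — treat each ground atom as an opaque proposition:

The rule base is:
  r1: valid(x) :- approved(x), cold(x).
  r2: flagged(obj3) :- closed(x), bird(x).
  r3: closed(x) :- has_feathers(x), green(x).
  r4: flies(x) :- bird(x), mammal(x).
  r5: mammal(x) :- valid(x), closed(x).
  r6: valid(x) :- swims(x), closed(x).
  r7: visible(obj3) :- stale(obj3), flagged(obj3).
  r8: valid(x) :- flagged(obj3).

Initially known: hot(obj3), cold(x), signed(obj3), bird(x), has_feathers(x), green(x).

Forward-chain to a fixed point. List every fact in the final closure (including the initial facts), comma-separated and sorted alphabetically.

Round 1 fires r3, giving closed(x).
Round 2 fires r2, giving flagged(obj3).
Round 3 fires r8, giving valid(x).
Round 4 fires r5, giving mammal(x).
Round 5 fires r4, giving flies(x).

bird(x), closed(x), cold(x), flagged(obj3), flies(x), green(x), has_feathers(x), hot(obj3), mammal(x), signed(obj3), valid(x)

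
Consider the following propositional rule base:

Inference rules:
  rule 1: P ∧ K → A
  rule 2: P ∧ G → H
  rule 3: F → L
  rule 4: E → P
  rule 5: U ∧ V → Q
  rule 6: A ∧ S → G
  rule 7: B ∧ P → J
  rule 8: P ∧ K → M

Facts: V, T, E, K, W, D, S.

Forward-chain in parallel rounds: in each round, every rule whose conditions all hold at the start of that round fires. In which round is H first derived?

4

Round 1 fires rule 4, giving P.
Round 2 fires rule 1, rule 8, giving A, M.
Round 3 fires rule 6, giving G.
Round 4 fires rule 2, giving H.
H first appears in round 4.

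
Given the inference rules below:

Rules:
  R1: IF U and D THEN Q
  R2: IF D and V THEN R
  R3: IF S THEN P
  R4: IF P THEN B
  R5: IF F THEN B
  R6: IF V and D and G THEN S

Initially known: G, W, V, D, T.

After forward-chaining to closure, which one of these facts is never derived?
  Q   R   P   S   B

Q

Round 1 — R2, R6, derive R, S.
Round 2 — R3, derive P.
Round 3 — R4, derive B.
Derived: B (round 3), S (round 1), P (round 2), R (round 1). Q never appears in any round.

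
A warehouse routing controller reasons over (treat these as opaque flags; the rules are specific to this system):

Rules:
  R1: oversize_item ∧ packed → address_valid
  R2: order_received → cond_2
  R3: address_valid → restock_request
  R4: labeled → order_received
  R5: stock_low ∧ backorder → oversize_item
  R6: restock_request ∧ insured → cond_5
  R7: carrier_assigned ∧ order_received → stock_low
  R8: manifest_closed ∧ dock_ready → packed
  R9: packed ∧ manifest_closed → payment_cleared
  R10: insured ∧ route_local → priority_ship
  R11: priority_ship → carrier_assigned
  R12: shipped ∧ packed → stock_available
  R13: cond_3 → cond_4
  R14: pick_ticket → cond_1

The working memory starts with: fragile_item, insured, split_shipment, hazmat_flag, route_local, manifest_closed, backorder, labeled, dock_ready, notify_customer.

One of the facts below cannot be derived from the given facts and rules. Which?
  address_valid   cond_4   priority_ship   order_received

Round 1: R4 [labeled → order_received]; R8 [manifest_closed ∧ dock_ready → packed]; R10 [insured ∧ route_local → priority_ship]. Adds order_received, packed, priority_ship.
Round 2: R2 [order_received → cond_2]; R9 [packed ∧ manifest_closed → payment_cleared]; R11 [priority_ship → carrier_assigned]. Adds cond_2, payment_cleared, carrier_assigned.
Round 3: R7 [carrier_assigned ∧ order_received → stock_low]. Adds stock_low.
Round 4: R5 [stock_low ∧ backorder → oversize_item]. Adds oversize_item.
Round 5: R1 [oversize_item ∧ packed → address_valid]. Adds address_valid.
Round 6: R3 [address_valid → restock_request]. Adds restock_request.
Round 7: R6 [restock_request ∧ insured → cond_5]. Adds cond_5.
Derived: address_valid (round 5), order_received (round 1), priority_ship (round 1). cond_4 never appears in any round.

cond_4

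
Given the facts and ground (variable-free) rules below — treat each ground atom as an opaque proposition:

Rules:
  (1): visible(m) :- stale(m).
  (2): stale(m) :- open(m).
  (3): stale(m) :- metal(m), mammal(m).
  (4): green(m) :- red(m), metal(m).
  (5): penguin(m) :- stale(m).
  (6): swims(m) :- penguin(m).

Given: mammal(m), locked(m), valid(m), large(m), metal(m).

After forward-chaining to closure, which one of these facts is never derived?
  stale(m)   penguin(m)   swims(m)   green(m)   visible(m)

green(m)

[1] (3) [stale(m) :- metal(m), mammal(m).]. ⇒ new: stale(m).
[2] (1) [visible(m) :- stale(m).]; (5) [penguin(m) :- stale(m).]. ⇒ new: visible(m), penguin(m).
[3] (6) [swims(m) :- penguin(m).]. ⇒ new: swims(m).
Derived: swims(m) (round 3), penguin(m) (round 2), stale(m) (round 1), visible(m) (round 2). green(m) never appears in any round.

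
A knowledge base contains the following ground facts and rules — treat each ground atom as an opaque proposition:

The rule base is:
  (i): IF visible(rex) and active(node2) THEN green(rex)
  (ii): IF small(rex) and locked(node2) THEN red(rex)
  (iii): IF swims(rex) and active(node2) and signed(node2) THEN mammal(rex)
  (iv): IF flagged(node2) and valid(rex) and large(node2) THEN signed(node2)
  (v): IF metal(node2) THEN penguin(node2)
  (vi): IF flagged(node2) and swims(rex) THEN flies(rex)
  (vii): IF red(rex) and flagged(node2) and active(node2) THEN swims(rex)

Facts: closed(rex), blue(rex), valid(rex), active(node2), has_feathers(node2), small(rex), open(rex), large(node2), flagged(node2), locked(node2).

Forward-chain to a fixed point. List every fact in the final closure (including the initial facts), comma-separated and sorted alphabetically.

active(node2), blue(rex), closed(rex), flagged(node2), flies(rex), has_feathers(node2), large(node2), locked(node2), mammal(rex), open(rex), red(rex), signed(node2), small(rex), swims(rex), valid(rex)

Round 1 — (ii), (iv), derive red(rex), signed(node2).
Round 2 — (vii), derive swims(rex).
Round 3 — (iii), (vi), derive mammal(rex), flies(rex).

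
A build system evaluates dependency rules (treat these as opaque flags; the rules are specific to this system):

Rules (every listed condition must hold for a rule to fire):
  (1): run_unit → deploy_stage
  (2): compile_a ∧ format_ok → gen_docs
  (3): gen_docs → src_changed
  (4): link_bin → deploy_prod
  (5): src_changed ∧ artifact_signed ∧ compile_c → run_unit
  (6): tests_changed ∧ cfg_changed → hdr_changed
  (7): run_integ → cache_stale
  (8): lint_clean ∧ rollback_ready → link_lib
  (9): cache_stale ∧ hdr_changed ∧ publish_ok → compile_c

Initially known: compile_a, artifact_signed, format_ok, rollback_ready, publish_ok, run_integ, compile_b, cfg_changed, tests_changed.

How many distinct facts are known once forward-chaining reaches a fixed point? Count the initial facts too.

Round 1: (2) [compile_a ∧ format_ok → gen_docs]; (6) [tests_changed ∧ cfg_changed → hdr_changed]; (7) [run_integ → cache_stale]. New: gen_docs, hdr_changed, cache_stale.
Round 2: (3) [gen_docs → src_changed]; (9) [cache_stale ∧ hdr_changed ∧ publish_ok → compile_c]. New: src_changed, compile_c.
Round 3: (5) [src_changed ∧ artifact_signed ∧ compile_c → run_unit]. New: run_unit.
Round 4: (1) [run_unit → deploy_stage]. New: deploy_stage.
Closure: {artifact_signed, cache_stale, cfg_changed, compile_a, compile_b, compile_c, deploy_stage, format_ok, gen_docs, hdr_changed, publish_ok, rollback_ready, run_integ, run_unit, src_changed, tests_changed} — 16 facts.

16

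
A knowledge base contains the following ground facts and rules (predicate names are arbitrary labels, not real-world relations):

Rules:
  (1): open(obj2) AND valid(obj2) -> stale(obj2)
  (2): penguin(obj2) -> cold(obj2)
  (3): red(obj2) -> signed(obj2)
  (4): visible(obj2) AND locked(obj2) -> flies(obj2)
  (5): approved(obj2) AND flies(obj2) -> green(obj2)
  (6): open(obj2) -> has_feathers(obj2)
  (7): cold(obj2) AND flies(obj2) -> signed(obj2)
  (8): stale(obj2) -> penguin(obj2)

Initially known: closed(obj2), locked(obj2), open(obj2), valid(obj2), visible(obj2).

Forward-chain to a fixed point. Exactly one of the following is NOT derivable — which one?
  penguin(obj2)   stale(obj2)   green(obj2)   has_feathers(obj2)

Round 1 — (1), (4), (6), derive stale(obj2), flies(obj2), has_feathers(obj2).
Round 2 — (8), derive penguin(obj2).
Round 3 — (2), derive cold(obj2).
Round 4 — (7), derive signed(obj2).
Derived: stale(obj2) (round 1), penguin(obj2) (round 2), has_feathers(obj2) (round 1). green(obj2) never appears in any round.

green(obj2)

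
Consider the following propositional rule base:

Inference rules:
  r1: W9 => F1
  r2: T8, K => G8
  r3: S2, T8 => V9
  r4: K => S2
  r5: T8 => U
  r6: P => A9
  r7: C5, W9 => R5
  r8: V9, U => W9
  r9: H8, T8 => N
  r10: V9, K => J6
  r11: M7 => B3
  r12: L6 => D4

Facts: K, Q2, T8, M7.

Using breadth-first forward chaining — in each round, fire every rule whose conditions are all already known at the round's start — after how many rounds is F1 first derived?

4

[1] r2 [T8, K => G8]; r4 [K => S2]; r5 [T8 => U]; r11 [M7 => B3]. ⇒ new: G8, S2, U, B3.
[2] r3 [S2, T8 => V9]. ⇒ new: V9.
[3] r8 [V9, U => W9]; r10 [V9, K => J6]. ⇒ new: W9, J6.
[4] r1 [W9 => F1]. ⇒ new: F1.
F1 first appears in round 4.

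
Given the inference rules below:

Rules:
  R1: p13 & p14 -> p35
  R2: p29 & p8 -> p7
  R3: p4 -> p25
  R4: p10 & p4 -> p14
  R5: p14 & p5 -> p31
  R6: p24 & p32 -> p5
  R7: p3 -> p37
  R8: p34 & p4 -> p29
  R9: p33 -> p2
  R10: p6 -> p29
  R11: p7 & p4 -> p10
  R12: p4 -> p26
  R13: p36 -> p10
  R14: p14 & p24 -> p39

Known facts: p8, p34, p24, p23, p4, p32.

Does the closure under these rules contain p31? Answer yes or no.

Round 1: R3 [p4 -> p25]; R6 [p24 & p32 -> p5]; R8 [p34 & p4 -> p29]; R12 [p4 -> p26]. New: p25, p5, p29, p26.
Round 2: R2 [p29 & p8 -> p7]. New: p7.
Round 3: R11 [p7 & p4 -> p10]. New: p10.
Round 4: R4 [p10 & p4 -> p14]. New: p14.
Round 5: R5 [p14 & p5 -> p31]; R14 [p14 & p24 -> p39]. New: p31, p39.
p31 appears in round 5, so it is derivable.

yes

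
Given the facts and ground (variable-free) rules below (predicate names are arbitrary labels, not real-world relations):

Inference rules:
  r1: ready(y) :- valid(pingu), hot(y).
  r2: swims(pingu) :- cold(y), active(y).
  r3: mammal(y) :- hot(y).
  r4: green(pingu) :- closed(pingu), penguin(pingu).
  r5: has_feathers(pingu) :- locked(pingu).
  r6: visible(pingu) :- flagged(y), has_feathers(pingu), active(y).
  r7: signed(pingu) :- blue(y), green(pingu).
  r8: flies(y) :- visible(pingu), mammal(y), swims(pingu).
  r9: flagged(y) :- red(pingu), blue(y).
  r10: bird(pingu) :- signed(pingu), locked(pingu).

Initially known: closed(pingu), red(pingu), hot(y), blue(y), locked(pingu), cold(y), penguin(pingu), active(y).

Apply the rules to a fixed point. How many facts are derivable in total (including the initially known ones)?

17

Round 1: r2 [swims(pingu) :- cold(y), active(y).]; r3 [mammal(y) :- hot(y).]; r4 [green(pingu) :- closed(pingu), penguin(pingu).]; r5 [has_feathers(pingu) :- locked(pingu).]; r9 [flagged(y) :- red(pingu), blue(y).]. New: swims(pingu), mammal(y), green(pingu), has_feathers(pingu), flagged(y).
Round 2: r6 [visible(pingu) :- flagged(y), has_feathers(pingu), active(y).]; r7 [signed(pingu) :- blue(y), green(pingu).]. New: visible(pingu), signed(pingu).
Round 3: r8 [flies(y) :- visible(pingu), mammal(y), swims(pingu).]; r10 [bird(pingu) :- signed(pingu), locked(pingu).]. New: flies(y), bird(pingu).
Closure: {active(y), bird(pingu), blue(y), closed(pingu), cold(y), flagged(y), flies(y), green(pingu), has_feathers(pingu), hot(y), locked(pingu), mammal(y), penguin(pingu), red(pingu), signed(pingu), swims(pingu), visible(pingu)} — 17 facts.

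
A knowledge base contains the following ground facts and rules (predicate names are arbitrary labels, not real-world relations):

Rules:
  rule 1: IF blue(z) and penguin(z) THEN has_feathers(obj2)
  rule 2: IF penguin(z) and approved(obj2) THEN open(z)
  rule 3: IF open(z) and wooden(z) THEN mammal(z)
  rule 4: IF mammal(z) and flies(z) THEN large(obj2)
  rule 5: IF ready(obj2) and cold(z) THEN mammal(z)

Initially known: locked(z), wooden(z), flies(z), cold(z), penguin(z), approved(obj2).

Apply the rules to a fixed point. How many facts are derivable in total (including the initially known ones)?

9

Round 1: rule 2 [IF penguin(z) and approved(obj2) THEN open(z)]. New: open(z).
Round 2: rule 3 [IF open(z) and wooden(z) THEN mammal(z)]. New: mammal(z).
Round 3: rule 4 [IF mammal(z) and flies(z) THEN large(obj2)]. New: large(obj2).
Closure: {approved(obj2), cold(z), flies(z), large(obj2), locked(z), mammal(z), open(z), penguin(z), wooden(z)} — 9 facts.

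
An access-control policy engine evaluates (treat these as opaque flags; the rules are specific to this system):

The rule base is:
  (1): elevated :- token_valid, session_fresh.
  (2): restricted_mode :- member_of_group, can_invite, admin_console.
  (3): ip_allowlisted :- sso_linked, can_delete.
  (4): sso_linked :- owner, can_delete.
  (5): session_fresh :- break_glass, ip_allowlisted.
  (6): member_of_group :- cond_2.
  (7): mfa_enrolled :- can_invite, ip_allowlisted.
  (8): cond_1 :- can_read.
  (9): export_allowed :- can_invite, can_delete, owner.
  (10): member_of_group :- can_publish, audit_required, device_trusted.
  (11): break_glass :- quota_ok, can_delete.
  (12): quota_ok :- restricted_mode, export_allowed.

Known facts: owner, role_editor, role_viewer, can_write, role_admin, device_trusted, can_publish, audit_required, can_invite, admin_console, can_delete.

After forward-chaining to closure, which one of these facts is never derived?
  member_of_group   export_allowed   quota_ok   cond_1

cond_1

[1] (4) [sso_linked :- owner, can_delete.]; (9) [export_allowed :- can_invite, can_delete, owner.]; (10) [member_of_group :- can_publish, audit_required, device_trusted.]. ⇒ new: sso_linked, export_allowed, member_of_group.
[2] (2) [restricted_mode :- member_of_group, can_invite, admin_console.]; (3) [ip_allowlisted :- sso_linked, can_delete.]. ⇒ new: restricted_mode, ip_allowlisted.
[3] (7) [mfa_enrolled :- can_invite, ip_allowlisted.]; (12) [quota_ok :- restricted_mode, export_allowed.]. ⇒ new: mfa_enrolled, quota_ok.
[4] (11) [break_glass :- quota_ok, can_delete.]. ⇒ new: break_glass.
[5] (5) [session_fresh :- break_glass, ip_allowlisted.]. ⇒ new: session_fresh.
Derived: export_allowed (round 1), quota_ok (round 3), member_of_group (round 1). cond_1 never appears in any round.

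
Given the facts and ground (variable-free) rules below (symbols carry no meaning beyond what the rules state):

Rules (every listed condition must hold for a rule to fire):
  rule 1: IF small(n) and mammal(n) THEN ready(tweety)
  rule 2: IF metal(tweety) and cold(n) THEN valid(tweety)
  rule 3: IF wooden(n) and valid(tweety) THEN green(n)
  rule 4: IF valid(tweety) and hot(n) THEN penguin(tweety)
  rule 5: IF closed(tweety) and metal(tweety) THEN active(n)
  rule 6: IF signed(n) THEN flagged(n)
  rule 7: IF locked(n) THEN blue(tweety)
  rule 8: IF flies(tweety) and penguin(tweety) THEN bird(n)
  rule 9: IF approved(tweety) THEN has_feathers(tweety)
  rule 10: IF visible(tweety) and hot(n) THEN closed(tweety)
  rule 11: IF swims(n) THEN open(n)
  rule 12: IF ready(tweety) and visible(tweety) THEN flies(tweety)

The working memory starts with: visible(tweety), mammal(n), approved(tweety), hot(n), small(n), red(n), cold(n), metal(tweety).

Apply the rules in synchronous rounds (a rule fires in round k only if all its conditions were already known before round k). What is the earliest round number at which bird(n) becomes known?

3

Round 1: rule 1 [IF small(n) and mammal(n) THEN ready(tweety)]; rule 2 [IF metal(tweety) and cold(n) THEN valid(tweety)]; rule 9 [IF approved(tweety) THEN has_feathers(tweety)]; rule 10 [IF visible(tweety) and hot(n) THEN closed(tweety)]. Adds ready(tweety), valid(tweety), has_feathers(tweety), closed(tweety).
Round 2: rule 4 [IF valid(tweety) and hot(n) THEN penguin(tweety)]; rule 5 [IF closed(tweety) and metal(tweety) THEN active(n)]; rule 12 [IF ready(tweety) and visible(tweety) THEN flies(tweety)]. Adds penguin(tweety), active(n), flies(tweety).
Round 3: rule 8 [IF flies(tweety) and penguin(tweety) THEN bird(n)]. Adds bird(n).
bird(n) first appears in round 3.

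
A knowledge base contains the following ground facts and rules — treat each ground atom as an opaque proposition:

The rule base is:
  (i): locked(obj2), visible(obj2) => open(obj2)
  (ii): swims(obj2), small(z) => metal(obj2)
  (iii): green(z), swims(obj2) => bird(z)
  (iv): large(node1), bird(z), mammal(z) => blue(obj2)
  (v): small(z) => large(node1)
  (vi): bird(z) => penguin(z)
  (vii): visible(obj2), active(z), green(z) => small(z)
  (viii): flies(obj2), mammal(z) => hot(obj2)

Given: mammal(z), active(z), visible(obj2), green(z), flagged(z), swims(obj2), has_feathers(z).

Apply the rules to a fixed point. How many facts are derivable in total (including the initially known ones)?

13

[1] (iii) [green(z), swims(obj2) => bird(z)]; (vii) [visible(obj2), active(z), green(z) => small(z)]. ⇒ new: bird(z), small(z).
[2] (ii) [swims(obj2), small(z) => metal(obj2)]; (v) [small(z) => large(node1)]; (vi) [bird(z) => penguin(z)]. ⇒ new: metal(obj2), large(node1), penguin(z).
[3] (iv) [large(node1), bird(z), mammal(z) => blue(obj2)]. ⇒ new: blue(obj2).
Closure: {active(z), bird(z), blue(obj2), flagged(z), green(z), has_feathers(z), large(node1), mammal(z), metal(obj2), penguin(z), small(z), swims(obj2), visible(obj2)} — 13 facts.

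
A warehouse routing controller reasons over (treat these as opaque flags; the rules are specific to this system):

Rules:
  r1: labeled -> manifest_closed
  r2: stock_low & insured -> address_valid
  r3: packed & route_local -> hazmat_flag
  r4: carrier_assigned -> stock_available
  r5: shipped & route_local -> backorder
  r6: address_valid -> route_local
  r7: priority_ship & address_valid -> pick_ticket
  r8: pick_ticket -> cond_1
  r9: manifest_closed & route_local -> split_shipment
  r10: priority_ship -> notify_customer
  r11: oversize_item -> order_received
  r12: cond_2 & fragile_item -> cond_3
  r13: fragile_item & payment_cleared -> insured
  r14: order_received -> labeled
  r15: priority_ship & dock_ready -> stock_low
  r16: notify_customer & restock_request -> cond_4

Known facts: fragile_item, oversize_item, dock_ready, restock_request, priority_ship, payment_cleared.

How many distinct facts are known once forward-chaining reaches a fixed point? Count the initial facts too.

18

Round 1 fires r10, r11, r13, r15, giving notify_customer, order_received, insured, stock_low.
Round 2 fires r2, r14, r16, giving address_valid, labeled, cond_4.
Round 3 fires r1, r6, r7, giving manifest_closed, route_local, pick_ticket.
Round 4 fires r8, r9, giving cond_1, split_shipment.
Closure: {address_valid, cond_1, cond_4, dock_ready, fragile_item, insured, labeled, manifest_closed, notify_customer, order_received, oversize_item, payment_cleared, pick_ticket, priority_ship, restock_request, route_local, split_shipment, stock_low} — 18 facts.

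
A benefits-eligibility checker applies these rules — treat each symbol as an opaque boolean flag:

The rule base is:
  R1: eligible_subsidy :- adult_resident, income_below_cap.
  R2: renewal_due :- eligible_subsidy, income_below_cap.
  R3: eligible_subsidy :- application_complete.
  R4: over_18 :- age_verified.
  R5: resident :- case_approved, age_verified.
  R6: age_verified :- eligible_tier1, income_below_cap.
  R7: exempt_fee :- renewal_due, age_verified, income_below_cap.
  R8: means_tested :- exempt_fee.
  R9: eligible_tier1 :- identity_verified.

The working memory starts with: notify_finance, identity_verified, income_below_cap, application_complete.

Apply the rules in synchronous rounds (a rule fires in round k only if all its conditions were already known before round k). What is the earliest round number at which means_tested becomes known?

Round 1 fires R3, R9, giving eligible_subsidy, eligible_tier1.
Round 2 fires R2, R6, giving renewal_due, age_verified.
Round 3 fires R4, R7, giving over_18, exempt_fee.
Round 4 fires R8, giving means_tested.
means_tested first appears in round 4.

4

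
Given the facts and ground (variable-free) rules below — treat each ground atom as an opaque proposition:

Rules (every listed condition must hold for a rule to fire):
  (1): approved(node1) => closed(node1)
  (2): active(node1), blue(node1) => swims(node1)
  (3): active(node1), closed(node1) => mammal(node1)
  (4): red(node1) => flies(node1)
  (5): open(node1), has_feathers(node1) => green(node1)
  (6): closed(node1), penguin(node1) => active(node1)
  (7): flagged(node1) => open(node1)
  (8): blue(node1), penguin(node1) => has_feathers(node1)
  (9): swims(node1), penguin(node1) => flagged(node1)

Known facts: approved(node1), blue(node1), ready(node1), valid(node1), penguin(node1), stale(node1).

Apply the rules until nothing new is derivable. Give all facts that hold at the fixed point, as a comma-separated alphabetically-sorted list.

Round 1: (1) [approved(node1) => closed(node1)]; (8) [blue(node1), penguin(node1) => has_feathers(node1)]. Adds closed(node1), has_feathers(node1).
Round 2: (6) [closed(node1), penguin(node1) => active(node1)]. Adds active(node1).
Round 3: (2) [active(node1), blue(node1) => swims(node1)]; (3) [active(node1), closed(node1) => mammal(node1)]. Adds swims(node1), mammal(node1).
Round 4: (9) [swims(node1), penguin(node1) => flagged(node1)]. Adds flagged(node1).
Round 5: (7) [flagged(node1) => open(node1)]. Adds open(node1).
Round 6: (5) [open(node1), has_feathers(node1) => green(node1)]. Adds green(node1).

active(node1), approved(node1), blue(node1), closed(node1), flagged(node1), green(node1), has_feathers(node1), mammal(node1), open(node1), penguin(node1), ready(node1), stale(node1), swims(node1), valid(node1)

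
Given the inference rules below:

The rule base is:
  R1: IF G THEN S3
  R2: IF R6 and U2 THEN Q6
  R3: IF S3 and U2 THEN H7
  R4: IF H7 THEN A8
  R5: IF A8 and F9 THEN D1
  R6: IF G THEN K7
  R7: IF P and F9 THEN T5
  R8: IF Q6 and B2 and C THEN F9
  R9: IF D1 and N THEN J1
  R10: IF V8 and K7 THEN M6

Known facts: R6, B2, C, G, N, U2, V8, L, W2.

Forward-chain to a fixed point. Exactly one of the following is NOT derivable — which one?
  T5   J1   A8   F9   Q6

T5

Round 1 — R1, R2, R6, derive S3, Q6, K7.
Round 2 — R3, R8, R10, derive H7, F9, M6.
Round 3 — R4, derive A8.
Round 4 — R5, derive D1.
Round 5 — R9, derive J1.
Derived: F9 (round 2), Q6 (round 1), A8 (round 3), J1 (round 5). T5 never appears in any round.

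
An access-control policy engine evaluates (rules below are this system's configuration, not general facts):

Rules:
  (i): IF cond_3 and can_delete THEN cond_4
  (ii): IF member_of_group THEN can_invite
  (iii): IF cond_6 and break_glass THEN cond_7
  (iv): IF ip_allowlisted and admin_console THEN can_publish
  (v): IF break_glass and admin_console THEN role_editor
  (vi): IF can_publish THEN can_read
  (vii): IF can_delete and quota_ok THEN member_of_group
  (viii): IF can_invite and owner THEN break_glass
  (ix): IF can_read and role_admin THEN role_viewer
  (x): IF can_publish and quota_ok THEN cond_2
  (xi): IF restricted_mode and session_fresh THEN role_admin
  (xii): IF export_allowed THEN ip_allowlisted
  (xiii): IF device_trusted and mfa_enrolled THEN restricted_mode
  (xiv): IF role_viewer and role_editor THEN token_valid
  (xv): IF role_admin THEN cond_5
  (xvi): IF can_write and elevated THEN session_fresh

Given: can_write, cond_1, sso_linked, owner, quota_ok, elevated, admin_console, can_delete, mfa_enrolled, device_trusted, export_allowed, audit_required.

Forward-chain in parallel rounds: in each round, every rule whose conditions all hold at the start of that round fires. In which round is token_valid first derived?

5

Round 1 — (vii), (xii), (xiii), (xvi), derive member_of_group, ip_allowlisted, restricted_mode, session_fresh.
Round 2 — (ii), (iv), (xi), derive can_invite, can_publish, role_admin.
Round 3 — (vi), (viii), (x), (xv), derive can_read, break_glass, cond_2, cond_5.
Round 4 — (v), (ix), derive role_editor, role_viewer.
Round 5 — (xiv), derive token_valid.
token_valid first appears in round 5.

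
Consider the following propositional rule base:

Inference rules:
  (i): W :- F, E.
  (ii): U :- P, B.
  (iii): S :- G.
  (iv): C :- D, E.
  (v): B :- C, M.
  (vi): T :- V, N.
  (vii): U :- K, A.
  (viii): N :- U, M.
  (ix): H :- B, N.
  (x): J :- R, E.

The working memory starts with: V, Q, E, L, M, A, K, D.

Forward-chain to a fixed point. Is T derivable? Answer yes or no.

Round 1 fires (iv), (vii), giving C, U.
Round 2 fires (v), (viii), giving B, N.
Round 3 fires (vi), (ix), giving T, H.
T appears in round 3, so it is derivable.

yes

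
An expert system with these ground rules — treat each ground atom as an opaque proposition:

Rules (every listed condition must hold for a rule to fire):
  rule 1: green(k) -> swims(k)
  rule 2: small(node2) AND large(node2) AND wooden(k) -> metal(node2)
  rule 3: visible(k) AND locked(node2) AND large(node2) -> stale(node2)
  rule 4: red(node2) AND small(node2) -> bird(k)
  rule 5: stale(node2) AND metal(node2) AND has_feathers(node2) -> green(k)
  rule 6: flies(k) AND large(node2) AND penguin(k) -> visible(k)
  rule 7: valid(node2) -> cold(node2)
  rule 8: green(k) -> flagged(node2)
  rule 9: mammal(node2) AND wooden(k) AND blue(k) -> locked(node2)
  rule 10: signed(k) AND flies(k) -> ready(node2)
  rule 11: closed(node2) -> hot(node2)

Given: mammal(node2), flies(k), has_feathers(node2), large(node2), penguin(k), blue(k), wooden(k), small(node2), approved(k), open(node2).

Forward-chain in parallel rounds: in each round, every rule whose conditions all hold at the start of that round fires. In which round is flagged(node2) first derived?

4

Round 1 fires rule 2, rule 6, rule 9, giving metal(node2), visible(k), locked(node2).
Round 2 fires rule 3, giving stale(node2).
Round 3 fires rule 5, giving green(k).
Round 4 fires rule 1, rule 8, giving swims(k), flagged(node2).
flagged(node2) first appears in round 4.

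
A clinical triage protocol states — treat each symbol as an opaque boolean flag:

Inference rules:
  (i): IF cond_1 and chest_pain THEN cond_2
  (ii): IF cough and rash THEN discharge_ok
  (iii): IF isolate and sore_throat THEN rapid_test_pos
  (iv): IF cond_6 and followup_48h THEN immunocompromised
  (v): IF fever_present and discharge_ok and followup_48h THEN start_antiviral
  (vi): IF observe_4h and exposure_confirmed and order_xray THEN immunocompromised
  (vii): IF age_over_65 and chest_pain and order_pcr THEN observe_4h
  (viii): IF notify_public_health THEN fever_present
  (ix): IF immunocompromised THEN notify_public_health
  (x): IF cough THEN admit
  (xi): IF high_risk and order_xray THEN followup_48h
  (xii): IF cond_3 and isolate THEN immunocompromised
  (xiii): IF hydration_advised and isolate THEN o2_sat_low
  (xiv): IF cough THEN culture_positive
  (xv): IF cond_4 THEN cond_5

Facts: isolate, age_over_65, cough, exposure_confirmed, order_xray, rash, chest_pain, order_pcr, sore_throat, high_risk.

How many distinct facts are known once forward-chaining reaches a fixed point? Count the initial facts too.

20

Round 1 fires (ii), (iii), (vii), (x), (xi), (xiv), giving discharge_ok, rapid_test_pos, observe_4h, admit, followup_48h, culture_positive.
Round 2 fires (vi), giving immunocompromised.
Round 3 fires (ix), giving notify_public_health.
Round 4 fires (viii), giving fever_present.
Round 5 fires (v), giving start_antiviral.
Closure: {admit, age_over_65, chest_pain, cough, culture_positive, discharge_ok, exposure_confirmed, fever_present, followup_48h, high_risk, immunocompromised, isolate, notify_public_health, observe_4h, order_pcr, order_xray, rapid_test_pos, rash, sore_throat, start_antiviral} — 20 facts.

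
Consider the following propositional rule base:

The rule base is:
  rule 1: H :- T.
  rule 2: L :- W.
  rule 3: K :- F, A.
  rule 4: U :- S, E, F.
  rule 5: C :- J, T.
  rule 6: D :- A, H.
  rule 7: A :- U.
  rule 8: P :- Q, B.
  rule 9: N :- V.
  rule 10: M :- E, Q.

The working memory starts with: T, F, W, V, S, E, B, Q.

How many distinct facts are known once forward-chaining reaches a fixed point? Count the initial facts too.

17

Round 1 — rule 1, rule 2, rule 4, rule 8, rule 9, rule 10, derive H, L, U, P, N, M.
Round 2 — rule 7, derive A.
Round 3 — rule 3, rule 6, derive K, D.
Closure: {A, B, D, E, F, H, K, L, M, N, P, Q, S, T, U, V, W} — 17 facts.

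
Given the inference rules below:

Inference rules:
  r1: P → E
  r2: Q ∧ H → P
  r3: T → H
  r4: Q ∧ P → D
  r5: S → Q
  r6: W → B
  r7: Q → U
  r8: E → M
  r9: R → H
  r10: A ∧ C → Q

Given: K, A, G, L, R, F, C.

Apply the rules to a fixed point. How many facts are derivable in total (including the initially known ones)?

Round 1: r9 [R → H]; r10 [A ∧ C → Q]. Adds H, Q.
Round 2: r2 [Q ∧ H → P]; r7 [Q → U]. Adds P, U.
Round 3: r1 [P → E]; r4 [Q ∧ P → D]. Adds E, D.
Round 4: r8 [E → M]. Adds M.
Closure: {A, C, D, E, F, G, H, K, L, M, P, Q, R, U} — 14 facts.

14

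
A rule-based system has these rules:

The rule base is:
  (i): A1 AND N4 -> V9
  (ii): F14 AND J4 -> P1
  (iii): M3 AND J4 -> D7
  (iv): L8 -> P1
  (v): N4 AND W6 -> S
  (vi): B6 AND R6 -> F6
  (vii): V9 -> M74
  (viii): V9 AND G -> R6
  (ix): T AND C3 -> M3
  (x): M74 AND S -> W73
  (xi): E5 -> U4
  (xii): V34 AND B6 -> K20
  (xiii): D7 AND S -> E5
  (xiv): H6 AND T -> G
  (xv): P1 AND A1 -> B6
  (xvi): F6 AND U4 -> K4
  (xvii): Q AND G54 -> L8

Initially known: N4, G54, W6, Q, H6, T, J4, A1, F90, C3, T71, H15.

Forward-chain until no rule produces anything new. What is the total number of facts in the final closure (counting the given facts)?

27

Round 1: (i) [A1 AND N4 -> V9]; (v) [N4 AND W6 -> S]; (ix) [T AND C3 -> M3]; (xiv) [H6 AND T -> G]; (xvii) [Q AND G54 -> L8]. New: V9, S, M3, G, L8.
Round 2: (iii) [M3 AND J4 -> D7]; (iv) [L8 -> P1]; (vii) [V9 -> M74]; (viii) [V9 AND G -> R6]. New: D7, P1, M74, R6.
Round 3: (x) [M74 AND S -> W73]; (xiii) [D7 AND S -> E5]; (xv) [P1 AND A1 -> B6]. New: W73, E5, B6.
Round 4: (vi) [B6 AND R6 -> F6]; (xi) [E5 -> U4]. New: F6, U4.
Round 5: (xvi) [F6 AND U4 -> K4]. New: K4.
Closure: {A1, B6, C3, D7, E5, F6, F90, G, G54, H15, H6, J4, K4, L8, M3, M74, N4, P1, Q, R6, S, T, T71, U4, V9, W6, W73} — 27 facts.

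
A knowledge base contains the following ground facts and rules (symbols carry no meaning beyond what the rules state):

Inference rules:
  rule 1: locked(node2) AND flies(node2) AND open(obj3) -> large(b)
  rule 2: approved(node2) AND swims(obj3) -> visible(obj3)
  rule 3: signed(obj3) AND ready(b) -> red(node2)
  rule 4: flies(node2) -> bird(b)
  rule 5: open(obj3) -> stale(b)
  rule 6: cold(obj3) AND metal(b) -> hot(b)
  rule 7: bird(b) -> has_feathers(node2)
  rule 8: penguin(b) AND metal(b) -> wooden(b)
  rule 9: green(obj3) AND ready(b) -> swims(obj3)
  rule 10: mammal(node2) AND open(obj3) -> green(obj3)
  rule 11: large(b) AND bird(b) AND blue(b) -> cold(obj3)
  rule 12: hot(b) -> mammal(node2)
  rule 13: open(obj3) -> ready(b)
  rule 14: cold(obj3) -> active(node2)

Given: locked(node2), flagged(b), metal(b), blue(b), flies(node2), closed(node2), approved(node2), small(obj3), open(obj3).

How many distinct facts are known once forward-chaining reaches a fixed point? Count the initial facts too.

21

Round 1: rule 1 [locked(node2) AND flies(node2) AND open(obj3) -> large(b)]; rule 4 [flies(node2) -> bird(b)]; rule 5 [open(obj3) -> stale(b)]; rule 13 [open(obj3) -> ready(b)]. Adds large(b), bird(b), stale(b), ready(b).
Round 2: rule 7 [bird(b) -> has_feathers(node2)]; rule 11 [large(b) AND bird(b) AND blue(b) -> cold(obj3)]. Adds has_feathers(node2), cold(obj3).
Round 3: rule 6 [cold(obj3) AND metal(b) -> hot(b)]; rule 14 [cold(obj3) -> active(node2)]. Adds hot(b), active(node2).
Round 4: rule 12 [hot(b) -> mammal(node2)]. Adds mammal(node2).
Round 5: rule 10 [mammal(node2) AND open(obj3) -> green(obj3)]. Adds green(obj3).
Round 6: rule 9 [green(obj3) AND ready(b) -> swims(obj3)]. Adds swims(obj3).
Round 7: rule 2 [approved(node2) AND swims(obj3) -> visible(obj3)]. Adds visible(obj3).
Closure: {active(node2), approved(node2), bird(b), blue(b), closed(node2), cold(obj3), flagged(b), flies(node2), green(obj3), has_feathers(node2), hot(b), large(b), locked(node2), mammal(node2), metal(b), open(obj3), ready(b), small(obj3), stale(b), swims(obj3), visible(obj3)} — 21 facts.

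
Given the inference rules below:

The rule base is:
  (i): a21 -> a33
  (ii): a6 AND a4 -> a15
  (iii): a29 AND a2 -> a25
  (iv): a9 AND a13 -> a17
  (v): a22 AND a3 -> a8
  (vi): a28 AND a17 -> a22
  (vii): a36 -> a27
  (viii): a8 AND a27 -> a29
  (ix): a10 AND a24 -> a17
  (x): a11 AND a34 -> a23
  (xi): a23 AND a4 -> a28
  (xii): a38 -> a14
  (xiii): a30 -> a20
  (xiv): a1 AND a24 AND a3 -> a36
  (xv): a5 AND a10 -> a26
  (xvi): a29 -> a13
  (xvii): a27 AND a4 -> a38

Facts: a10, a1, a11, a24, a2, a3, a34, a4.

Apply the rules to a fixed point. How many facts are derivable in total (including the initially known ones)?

20

[1] (ix) [a10 AND a24 -> a17]; (x) [a11 AND a34 -> a23]; (xiv) [a1 AND a24 AND a3 -> a36]. ⇒ new: a17, a23, a36.
[2] (vii) [a36 -> a27]; (xi) [a23 AND a4 -> a28]. ⇒ new: a27, a28.
[3] (vi) [a28 AND a17 -> a22]; (xvii) [a27 AND a4 -> a38]. ⇒ new: a22, a38.
[4] (v) [a22 AND a3 -> a8]; (xii) [a38 -> a14]. ⇒ new: a8, a14.
[5] (viii) [a8 AND a27 -> a29]. ⇒ new: a29.
[6] (iii) [a29 AND a2 -> a25]; (xvi) [a29 -> a13]. ⇒ new: a25, a13.
Closure: {a1, a10, a11, a13, a14, a17, a2, a22, a23, a24, a25, a27, a28, a29, a3, a34, a36, a38, a4, a8} — 20 facts.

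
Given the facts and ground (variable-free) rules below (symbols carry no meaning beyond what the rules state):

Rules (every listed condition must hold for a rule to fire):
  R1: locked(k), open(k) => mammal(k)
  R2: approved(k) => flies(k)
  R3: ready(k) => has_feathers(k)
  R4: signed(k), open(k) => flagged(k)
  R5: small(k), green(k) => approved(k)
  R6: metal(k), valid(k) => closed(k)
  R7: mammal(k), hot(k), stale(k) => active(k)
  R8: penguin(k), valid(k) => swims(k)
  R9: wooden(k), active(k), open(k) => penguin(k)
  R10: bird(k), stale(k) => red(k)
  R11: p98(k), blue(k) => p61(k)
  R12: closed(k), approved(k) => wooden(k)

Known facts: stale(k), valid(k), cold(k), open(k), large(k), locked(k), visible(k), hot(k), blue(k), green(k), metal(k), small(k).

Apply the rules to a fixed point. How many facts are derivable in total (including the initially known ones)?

Round 1: R1 [locked(k), open(k) => mammal(k)]; R5 [small(k), green(k) => approved(k)]; R6 [metal(k), valid(k) => closed(k)]. New: mammal(k), approved(k), closed(k).
Round 2: R2 [approved(k) => flies(k)]; R7 [mammal(k), hot(k), stale(k) => active(k)]; R12 [closed(k), approved(k) => wooden(k)]. New: flies(k), active(k), wooden(k).
Round 3: R9 [wooden(k), active(k), open(k) => penguin(k)]. New: penguin(k).
Round 4: R8 [penguin(k), valid(k) => swims(k)]. New: swims(k).
Closure: {active(k), approved(k), blue(k), closed(k), cold(k), flies(k), green(k), hot(k), large(k), locked(k), mammal(k), metal(k), open(k), penguin(k), small(k), stale(k), swims(k), valid(k), visible(k), wooden(k)} — 20 facts.

20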